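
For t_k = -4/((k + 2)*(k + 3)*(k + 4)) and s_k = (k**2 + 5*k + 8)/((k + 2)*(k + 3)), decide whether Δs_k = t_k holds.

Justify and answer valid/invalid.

valid (s_(k+1) − s_k reduces to t_k)

s_(k+1) = (5*k + (k + 1)**2 + 13)/((k + 3)*(k + 4))
s_(k+1) − s_k = -4/(k**3 + 9*k**2 + 26*k + 24)
(s_(k+1) − s_k) − t_k = 0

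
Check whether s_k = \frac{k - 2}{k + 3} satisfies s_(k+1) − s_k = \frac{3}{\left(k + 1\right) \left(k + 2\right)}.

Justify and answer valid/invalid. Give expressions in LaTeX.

s_(k+1) = (k - 1)/(k + 4)
s_(k+1) − s_k = 5/(k**2 + 7*k + 12)
(s_(k+1) − s_k) − t_k = 2*(k**2 - 3*k - 13)/(k**4 + 10*k**3 + 35*k**2 + 50*k + 24)

Invalid: residual \frac{2 \left(k^{2} - 3 k - 13\right)}{k^{4} + 10 k^{3} + 35 k^{2} + 50 k + 24} ≠ 0.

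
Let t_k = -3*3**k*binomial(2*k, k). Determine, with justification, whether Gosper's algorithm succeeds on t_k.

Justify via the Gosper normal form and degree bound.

No — t_k has no hypergeometric antidifference.

Step 1: r(k) = 6*(2*k + 1)/(k + 1).
So A=12*k + 6 and B=k + 1, with C=1.
Set up (12*k + 6)·f(k+1) − (k)·f(k) − (1) = 0.
d = -1 from the (1,1,0) case.
d = -1 < 0 ⇒ no nonzero polynomial f; not summable.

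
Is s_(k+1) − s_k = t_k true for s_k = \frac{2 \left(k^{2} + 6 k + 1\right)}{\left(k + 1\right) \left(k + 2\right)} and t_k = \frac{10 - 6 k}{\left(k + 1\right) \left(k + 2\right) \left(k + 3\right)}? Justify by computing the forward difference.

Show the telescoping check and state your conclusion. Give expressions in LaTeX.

s_(k+1) = 2*(6*k + (k + 1)**2 + 7)/((k + 2)*(k + 3))
s_(k+1) − s_k = 2*(5 - 3*k)/(k**3 + 6*k**2 + 11*k + 6)
(s_(k+1) − s_k) − t_k = 0

Valid: the claim telescopes to t_k.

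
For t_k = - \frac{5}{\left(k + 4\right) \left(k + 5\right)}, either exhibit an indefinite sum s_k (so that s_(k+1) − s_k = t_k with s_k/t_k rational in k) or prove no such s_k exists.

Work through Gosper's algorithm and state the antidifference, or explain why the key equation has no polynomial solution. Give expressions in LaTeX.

s_k = - \frac{5 k}{4 k + 16}

r(k) = (k + 4)/(k + 6) after simplifying.
Factor: A=k + 4; B=k + 6; C=1.
Set up (k + 4)·f(k+1) − (k + 5)·f(k) − (1) = 0.
d = 1 from the (1,1,0) case.
Solving with deg f ≤ 1: f(k) = k/4.
Get s_k = R·t_k = -5*k/(4*k + 16) with R(k) = B(k−1)f(k)/C(k) = k*(k + 5)/4.
Δs = -5/(k**2 + 9*k + 20), as required.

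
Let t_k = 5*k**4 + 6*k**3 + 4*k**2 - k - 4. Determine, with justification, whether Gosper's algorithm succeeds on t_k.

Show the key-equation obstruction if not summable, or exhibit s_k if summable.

t_(k+1)/t_k = (5*k**4 + 26*k**3 + 52*k**2 + 45*k + 10)/(5*k**4 + 6*k**3 + 4*k**2 - k - 4).
Gosper form: A/B · C(k+1)/C(k) with A=1, B=1, C=k**4 + 6*k**3/5 + 4*k**2/5 - k/5 - 4/5.
Solve (1)·f(k+1) − (1)·f(k) = k**4 + 6*k**3/5 + 4*k**2/5 - k/5 - 4/5.
Bound: deg f ≤ 5.
A polynomial solution: f(k) = k*(k + 1)*(k**3 - 2*k**2 + 2*k - 3)/5.
So s_k = (B(k−1)f/C)·t_k = (k*(k**3 - 2*k**2 + 2*k - 3)/(5*k**3 + k**2 + 3*k - 4))·t_k = k*(k**4 - k**3 - k - 3).
s_(k+1) − s_k = 5*k**4 + 6*k**3 + 4*k**2 - k - 4 = t_k.

Yes. s_k = k*(k**4 - k**3 - k - 3).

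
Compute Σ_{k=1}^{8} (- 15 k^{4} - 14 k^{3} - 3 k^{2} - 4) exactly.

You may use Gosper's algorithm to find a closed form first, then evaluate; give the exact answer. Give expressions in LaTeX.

t_(k+1)/t_k = (15*k**4 + 74*k**3 + 135*k**2 + 108*k + 36)/(15*k**4 + 14*k**3 + 3*k**2 + 4).
Normal form (A,B,C) = (1, 1, k**4 + 14*k**3/15 + k**2/5 + 4/15).
f must satisfy (1)·f(k+1) − (1)·f(k) = k**4 + 14*k**3/15 + k**2/5 + 4/15.
From deg A=0, deg B=0, deg C=4: d=5.
A polynomial solution: f(k) = k*(3*k**4 - 4*k**3 - k**2 + 2*k + 4)/15.
R(k) = B(k−1)·f(k)/C(k) = k*(3*k**4 - 4*k**3 - k**2 + 2*k + 4)/(15*k**4 + 14*k**3 + 3*k**2 + 4); s_k = R·t_k = k*(-3*k**4 + 4*k**3 + k**2 - 2*k - 4).
Δs = -15*k**4 - 14*k**3 - 3*k**2 - 4, as required.
Telescoping: Σ = s_(9) − s_(1) = -150372 − (-4) = -150368.

Σ = -150368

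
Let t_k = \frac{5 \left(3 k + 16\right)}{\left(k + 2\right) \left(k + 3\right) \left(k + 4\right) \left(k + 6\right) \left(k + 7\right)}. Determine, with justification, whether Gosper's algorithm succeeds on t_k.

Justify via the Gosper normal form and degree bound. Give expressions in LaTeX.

Yes. s_k = \frac{5 k \left(k^{2} + 11 k + 36\right)}{36 \left(k^{3} + 11 k^{2} + 36 k + 36\right)}.

t_(k+1)/t_k = (k + 2)*(k + 6)*(3*k + 19)/((k + 5)*(k + 8)*(3*k + 16)).
So A=k + 2 and B=k + 8, with C=k**2 + 31*k/3 + 80/3.
f must satisfy (k + 2)·f(k+1) − (k + 7)·f(k) = k**2 + 31*k/3 + 80/3.
deg f ≤ 5 (via 1,1,2).
A polynomial solution: f(k) = k*(k + 4)*(k + 5)*(k**2 + 11*k + 36)/108.
Get s_k = R·t_k = 5*k*(k**2 + 11*k + 36)/(36*(k**3 + 11*k**2 + 36*k + 36)) with R(k) = B(k−1)f(k)/C(k) = k*(k + 4)*(k + 7)*(k**2 + 11*k + 36)/(36*(3*k + 16)).
Δs = 5*(3*k + 16)/(k**5 + 22*k**4 + 185*k**3 + 740*k**2 + 1404*k + 1008), as required.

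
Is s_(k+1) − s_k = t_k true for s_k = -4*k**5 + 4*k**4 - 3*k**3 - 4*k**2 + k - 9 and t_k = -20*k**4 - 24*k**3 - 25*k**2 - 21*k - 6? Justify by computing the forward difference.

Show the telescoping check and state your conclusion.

s_(k+1) = -4*k**5 - 16*k**4 - 27*k**3 - 29*k**2 - 20*k - 15
s_(k+1) − s_k = -20*k**4 - 24*k**3 - 25*k**2 - 21*k - 6
(s_(k+1) − s_k) − t_k = 0

Valid: the claim telescopes to t_k.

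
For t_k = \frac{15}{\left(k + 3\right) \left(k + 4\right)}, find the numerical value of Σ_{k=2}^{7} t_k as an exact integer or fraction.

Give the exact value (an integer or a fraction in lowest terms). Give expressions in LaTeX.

The ratio is (k + 3)/(k + 5).
Normal form (A,B,C) = (k + 3, k + 5, 1).
Solve (k + 3)·f(k+1) − (k + 4)·f(k) = 1.
From deg A=1, deg B=1, deg C=0: d=1.
Solving with deg f ≤ 1: f(k) = k/3.
Certificate R = B(k−1)f/C = k*(k + 4)/3 gives s_k = 5*k/(k + 3).
s_(k+1) − s_k = 15/(k**2 + 7*k + 12) = t_k.
Evaluate s at k=8 and k=2: 40/11 and 2; difference 18/11.

Σ = 18/11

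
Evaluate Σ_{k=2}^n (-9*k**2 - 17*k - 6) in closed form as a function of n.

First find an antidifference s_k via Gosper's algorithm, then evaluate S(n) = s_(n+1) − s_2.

S(n) = -3*n**3 - 13*n**2 - 16*n + 32

Compute t_(k+1)/t_k: get (9*k**2 + 35*k + 32)/(9*k**2 + 17*k + 6).
So A=1 and B=1, with C=k**2 + 17*k/9 + 2/3.
Set up (1)·f(k+1) − (1)·f(k) − (k**2 + 17*k/9 + 2/3) = 0.
From deg A=0, deg B=0, deg C=2: d=3.
Solving with deg f ≤ 3: f(k) = k*(3*k**2 + 4*k - 1)/9.
Certificate R = B(k−1)f/C = k*(3*k**2 + 4*k - 1)/(9*k**2 + 17*k + 6) gives s_k = k*(-3*k**2 - 4*k + 1).
Δs = -9*k**2 - 17*k - 6, as required.
Σ_(k=2)^n t_k = s_(n+1) − s_(2) = (-3*n**3 - 13*n**2 - 16*n - 6) − (-38), i.e. -3*n**3 - 13*n**2 - 16*n + 32.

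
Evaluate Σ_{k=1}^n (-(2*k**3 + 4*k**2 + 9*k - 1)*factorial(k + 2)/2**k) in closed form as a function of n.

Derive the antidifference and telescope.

S(n) = (-6*2**n - 2*n**5*factorial(n) - 14*n**4*factorial(n) - 33*n**3*factorial(n) - 28*n**2*factorial(n) - n*factorial(n) + 6*factorial(n))/2**n

Step 1: r(k) = (2*k**4 + 16*k**3 + 53*k**2 + 83*k + 42)/(2*(2*k**3 + 4*k**2 + 9*k - 1)).
Gosper form: A/B · C(k+1)/C(k) with A=k/2 + 3/2, B=1, C=k**3 + 2*k**2 + 9*k/2 - 1/2.
Solve (k/2 + 3/2)·f(k+1) − (1)·f(k) = k**3 + 2*k**2 + 9*k/2 - 1/2.
Bound: deg f ≤ 2.
Solve for f: f(k) = 2*k**2 - 2*k - 1 (degree 2 ≤ 2).
Then R = B(k−1)f/C = 2*(2*k**2 - 2*k - 1)/(2*k**3 + 4*k**2 + 9*k - 1), so s_k = R(k)·t_k = 2**(1 - k)*(-2*k**2 + 2*k + 1)*factorial(k + 2).
s_(k+1) − s_k = -(2*k**3 + 4*k**2 + 9*k - 1)*factorial(k + 2)/2**k = t_k.
Σ_(k=1)^n t_k = s_(n+1) − s_(1) = (-(2*n**2 + 2*n - 1)*factorial(n + 3)/2**n) − (6), i.e. (-6*2**n - 2*n**5*factorial(n) - 14*n**4*factorial(n) - 33*n**3*factorial(n) - 28*n**2*factorial(n) - n*factorial(n) + 6*factorial(n))/2**n.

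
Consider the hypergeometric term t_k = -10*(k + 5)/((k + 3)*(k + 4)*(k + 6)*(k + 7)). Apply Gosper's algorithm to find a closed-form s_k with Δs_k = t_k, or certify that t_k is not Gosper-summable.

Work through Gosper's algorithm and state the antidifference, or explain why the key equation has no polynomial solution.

s_k = 5*k*(-k - 9)/(18*(k**2 + 9*k + 18))

Step 1: r(k) = (k + 3)*(k + 6)**2/((k + 5)**2*(k + 8)).
Factor: A=k + 3; B=k + 8; C=k**2 + 10*k + 25.
Set up (k + 3)·f(k+1) − (k + 7)·f(k) − (k**2 + 10*k + 25) = 0.
Degrees (1,1,2) ⇒ d ≤ 4.
Coefficient equations give f(k) = k*(k + 4)*(k + 5)*(k + 9)/36.
Certificate R = B(k−1)f/C = k*(k + 4)*(k + 7)*(k + 9)/(36*(k + 5)) gives s_k = 5*k*(-k - 9)/(18*(k**2 + 9*k + 18)).
Check: Δs_k = 10*(-k - 5)/(k**4 + 20*k**3 + 145*k**2 + 450*k + 504). ✓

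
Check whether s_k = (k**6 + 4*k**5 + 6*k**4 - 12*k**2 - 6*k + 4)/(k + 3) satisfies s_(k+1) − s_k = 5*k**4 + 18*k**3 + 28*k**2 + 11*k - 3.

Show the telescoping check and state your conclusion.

Invalid: residual (-4*k**5 - 31*k**4 - 80*k**3 - 99*k**2 - 34*k + 11)/(k**2 + 7*k + 12) ≠ 0.

s_(k+1) = (k**6 + 10*k**5 + 41*k**4 + 84*k**3 + 79*k**2 + 20*k - 3)/(k + 4)
s_(k+1) − s_k = (5*k**6 + 49*k**5 + 183*k**4 + 343*k**3 + 311*k**2 + 77*k - 25)/(k**2 + 7*k + 12)
(s_(k+1) − s_k) − t_k = (-4*k**5 - 31*k**4 - 80*k**3 - 99*k**2 - 34*k + 11)/(k**2 + 7*k + 12)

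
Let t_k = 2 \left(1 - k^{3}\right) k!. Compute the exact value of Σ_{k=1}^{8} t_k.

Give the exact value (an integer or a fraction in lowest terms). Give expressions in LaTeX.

Ratio r(k) = (k + 1)*((k + 1)**3 - 1)/(k**3 - 1).
Factor: A=k + 1; B=1; C=k**3 - 1.
Key eq: (k + 1)·f(k+1) = (1)·f(k) + (k**3 - 1).
d = 2 from the (1,0,3) case.
Solving with deg f ≤ 2: f(k) = k**2 - 2*k - 1.
Get s_k = R·t_k = 2*(-k**2 + 2*k + 1)*factorial(k) with R(k) = B(k−1)f(k)/C(k) = (k**2 - 2*k - 1)/((k - 1)*(k**2 + k + 1)).
Check: Δs_k = 2*(1 - k**3)*factorial(k). ✓
Evaluate s at k=9 and k=1: -44997120 and 4; difference -44997124.

Σ = -44997124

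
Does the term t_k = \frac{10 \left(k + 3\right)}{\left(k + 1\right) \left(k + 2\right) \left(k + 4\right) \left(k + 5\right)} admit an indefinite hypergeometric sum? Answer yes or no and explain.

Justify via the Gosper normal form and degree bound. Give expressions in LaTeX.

Yes. s_k = \frac{5 k \left(k + 5\right)}{4 \left(k^{2} + 5 k + 4\right)}.

Ratio r(k) = (k + 1)*(k + 4)**2/((k + 3)**2*(k + 6)).
Factor: A=k + 1; B=k + 6; C=k**2 + 6*k + 9.
f must satisfy (k + 1)·f(k+1) − (k + 5)·f(k) = k**2 + 6*k + 9.
Bound: deg f ≤ 4.
Solving with deg f ≤ 4: f(k) = k*(k + 2)*(k + 3)*(k + 5)/8.
So s_k = (B(k−1)f/C)·t_k = (k*(k + 2)*(k + 5)**2/(8*(k + 3)))·t_k = 5*k*(k + 5)/(4*(k**2 + 5*k + 4)).
s_(k+1) − s_k = 10*(k + 3)/(k**4 + 12*k**3 + 49*k**2 + 78*k + 40) = t_k.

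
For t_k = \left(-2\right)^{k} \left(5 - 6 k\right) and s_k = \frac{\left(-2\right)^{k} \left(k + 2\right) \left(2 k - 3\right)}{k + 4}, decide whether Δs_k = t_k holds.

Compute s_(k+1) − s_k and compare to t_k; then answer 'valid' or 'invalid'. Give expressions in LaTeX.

s_(k+1) = (-2)**(k + 1)*(k + 3)*(2*k - 1)/(k + 5)
s_(k+1) − s_k = (-2)**k*(-6*k**3 - 37*k**2 - 33*k + 54)/(k**2 + 9*k + 20)
(s_(k+1) − s_k) − t_k = (-2)**(k + 1)*(-6*k**2 - 21*k + 23)/(k**2 + 9*k + 20)

Invalid: residual \frac{\left(-2\right)^{k + 1} \left(- 6 k^{2} - 21 k + 23\right)}{k^{2} + 9 k + 20} ≠ 0.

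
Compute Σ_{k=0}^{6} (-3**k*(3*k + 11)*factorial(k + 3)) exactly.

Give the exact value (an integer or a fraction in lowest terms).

Σ = -7936185594

Step 1: r(k) = 3*(k + 4)*(3*k + 14)/(3*k + 11).
Take A(k)=3*k + 12, B(k)=1, C(k)=k + 11/3.
Key eq: (3*k + 12)·f(k+1) = (1)·f(k) + (k + 11/3).
From deg A=1, deg B=0, deg C=1: d=0.
Solve for f: f(k) = 1/3 (degree 0 ≤ 0).
So s_k = (B(k−1)f/C)·t_k = (1/(3*k + 11))·t_k = -3**k*factorial(k + 3).
Check: Δs_k = -3**k*(3*k + 11)*factorial(k + 3). ✓
Sum = s_(7) − s_(0); s_(7) = -7936185600, s_(0) = -6 ⇒ -7936185594.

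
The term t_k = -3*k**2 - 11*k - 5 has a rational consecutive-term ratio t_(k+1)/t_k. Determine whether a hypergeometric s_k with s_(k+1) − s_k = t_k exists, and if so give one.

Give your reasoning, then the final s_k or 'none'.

Step 1: r(k) = (3*k**2 + 17*k + 19)/(3*k**2 + 11*k + 5).
Take A(k)=1, B(k)=1, C(k)=k**2 + 11*k/3 + 5/3.
Key eq: (1)·f(k+1) = (1)·f(k) + (k**2 + 11*k/3 + 5/3).
d = 3 from the (0,0,2) case.
Solve for f: f(k) = k**2*(k + 4)/3 (degree 3 ≤ 3).
Then R = B(k−1)f/C = k**2*(k + 4)/(3*k**2 + 11*k + 5), so s_k = R(k)·t_k = k**2*(-k - 4).
Check: Δs_k = -3*k**2 - 11*k - 5. ✓

s_k = k**2*(-k - 4)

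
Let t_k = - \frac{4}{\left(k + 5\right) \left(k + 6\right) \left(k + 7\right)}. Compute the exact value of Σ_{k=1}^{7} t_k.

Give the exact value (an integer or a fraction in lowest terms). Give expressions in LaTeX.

t_(k+1)/t_k = (k + 5)/(k + 8).
Factor: A=k + 5; B=k + 8; C=1.
f must satisfy (k + 5)·f(k+1) − (k + 7)·f(k) = 1.
d = 2 from the (1,1,0) case.
Solve for f: f(k) = k*(k + 11)/60 (degree 2 ≤ 2).
Then R = B(k−1)f/C = k*(k + 7)*(k + 11)/60, so s_k = R(k)·t_k = k*(-k - 11)/(15*(k + 5)*(k + 6)).
Δs = -4/(k**3 + 18*k**2 + 107*k + 210), as required.
Sum = s_(8) − s_(1); s_(8) = -76/1365, s_(1) = -2/105 ⇒ -10/273.

Σ = -10/273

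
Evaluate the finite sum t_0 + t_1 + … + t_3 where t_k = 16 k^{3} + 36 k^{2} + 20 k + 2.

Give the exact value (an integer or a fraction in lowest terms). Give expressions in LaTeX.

Σ = 1208

Step 1: r(k) = (8*k**3 + 42*k**2 + 70*k + 37)/(8*k**3 + 18*k**2 + 10*k + 1).
Gosper form: A/B · C(k+1)/C(k) with A=1, B=1, C=k**3 + 9*k**2/4 + 5*k/4 + 1/8.
f must satisfy (1)·f(k+1) − (1)·f(k) = k**3 + 9*k**2/4 + 5*k/4 + 1/8.
Bound: deg f ≤ 4.
Solve for f: f(k) = k*(2*k**3 + 2*k**2 - 2*k - 1)/8 (degree 4 ≤ 4).
Then R = B(k−1)f/C = k*(2*k**3 + 2*k**2 - 2*k - 1)/(8*k**3 + 18*k**2 + 10*k + 1), so s_k = R(k)·t_k = 2*k*(2*k**3 + 2*k**2 - 2*k - 1).
Verify: 16*k**3 + 36*k**2 + 20*k + 2 matches t_k.
Σ_(k=0)^(3) t_k = s_(4) − s_(0) = 1208 − (0) = 1208.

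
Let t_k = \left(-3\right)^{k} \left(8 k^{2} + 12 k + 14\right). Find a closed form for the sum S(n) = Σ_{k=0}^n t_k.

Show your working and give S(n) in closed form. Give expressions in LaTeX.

S(n) = 6 \left(-3\right)^{n} n^{2} + 12 \left(-3\right)^{n} n + 12 \left(-3\right)^{n} + 2

Compute t_(k+1)/t_k: get 3*(-4*k**2 - 14*k - 17)/(4*k**2 + 6*k + 7).
A = -3, B = 1, C = k**2 + 3*k/2 + 7/4.
f must satisfy (-3)·f(k+1) − (1)·f(k) = k**2 + 3*k/2 + 7/4.
d = 2 from the (0,0,2) case.
A polynomial solution: f(k) = -(k**2 + 1)/4.
Certificate R = B(k−1)f/C = -(k**2 + 1)/(4*k**2 + 6*k + 7) gives s_k = -2*(-3)**k*(k**2 + 1).
Verify: (-3)**k*(8*k**2 + 12*k + 14) matches t_k.
s_(n+1) = 6*(-3)**n*(n**2 + 2*n + 2) and s_(0) = -2, so S(n) = 6*(-3)**n*n**2 + 12*(-3)**n*n + 12*(-3)**n + 2.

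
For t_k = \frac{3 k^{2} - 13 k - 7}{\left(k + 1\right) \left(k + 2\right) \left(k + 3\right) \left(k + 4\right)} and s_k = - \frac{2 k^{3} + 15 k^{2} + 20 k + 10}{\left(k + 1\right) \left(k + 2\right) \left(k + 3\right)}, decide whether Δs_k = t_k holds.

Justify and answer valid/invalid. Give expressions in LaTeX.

valid (s_(k+1) − s_k reduces to t_k)

s_(k+1) = (-20*k - 2*(k + 1)**3 - 15*(k + 1)**2 - 30)/((k + 2)*(k + 3)*(k + 4))
s_(k+1) − s_k = (3*k**2 - 13*k - 7)/(k**4 + 10*k**3 + 35*k**2 + 50*k + 24)
(s_(k+1) − s_k) − t_k = 0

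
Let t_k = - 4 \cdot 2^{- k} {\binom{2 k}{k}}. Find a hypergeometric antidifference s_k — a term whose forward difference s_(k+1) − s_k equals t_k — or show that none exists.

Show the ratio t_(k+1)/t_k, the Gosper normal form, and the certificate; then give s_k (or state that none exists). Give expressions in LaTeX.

Compute t_(k+1)/t_k: get (2*k + 1)/(k + 1).
Normal form (A,B,C) = (2*k + 1, k + 1, 1).
Solve (2*k + 1)·f(k+1) − (k)·f(k) = 1.
d = -1 from the (1,1,0) case.
Bound -1 < 0, so the key equation has no polynomial solution.

not Gosper-summable; s_k does not exist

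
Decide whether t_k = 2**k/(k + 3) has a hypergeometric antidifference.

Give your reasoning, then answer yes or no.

Step 1: r(k) = 2*(k + 3)/(k + 4).
Gosper form: A/B · C(k+1)/C(k) with A=2*k + 6, B=k + 4, C=1.
f must satisfy (2*k + 6)·f(k+1) − (k + 3)·f(k) = 1.
d = -1 from the (1,1,0) case.
Negative degree bound (-1): no f exists, t_k not Gosper-summable.

No — negative degree bound, so no certificate f.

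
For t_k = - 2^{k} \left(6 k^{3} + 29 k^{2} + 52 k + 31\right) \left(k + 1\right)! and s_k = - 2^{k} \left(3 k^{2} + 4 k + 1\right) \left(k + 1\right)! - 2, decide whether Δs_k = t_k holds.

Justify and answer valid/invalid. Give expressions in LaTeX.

Valid — Δs_k = t_k.

s_(k+1) = -2**(k + 1)*(4*k + 3*(k + 1)**2 + 5)*factorial(k + 2) - 2
s_(k+1) − s_k = -2**k*(6*k**3 + 29*k**2 + 52*k + 31)*factorial(k + 1)
(s_(k+1) − s_k) − t_k = 0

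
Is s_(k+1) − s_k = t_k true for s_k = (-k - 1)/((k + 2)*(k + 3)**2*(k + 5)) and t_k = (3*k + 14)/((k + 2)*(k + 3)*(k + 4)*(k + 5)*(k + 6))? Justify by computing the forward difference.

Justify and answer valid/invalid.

s_(k+1) = (-k - 2)/((k + 3)*(k + 4)**2*(k + 6))
s_(k+1) − s_k = ((k + 1)*(k + 4)**2*(k + 6) - (k + 2)**2*(k + 3)*(k + 5))/((k + 2)*(k + 3)**2*(k + 4)**2*(k + 5)*(k + 6))
(s_(k+1) − s_k) − t_k = 2*(-4*k**2 - 33*k - 66)/(k**7 + 27*k**6 + 307*k**5 + 1905*k**4 + 6964*k**3 + 14988*k**2 + 17568*k + 8640)

Invalid: residual 2*(-4*k**2 - 33*k - 66)/(k**7 + 27*k**6 + 307*k**5 + 1905*k**4 + 6964*k**3 + 14988*k**2 + 17568*k + 8640) ≠ 0.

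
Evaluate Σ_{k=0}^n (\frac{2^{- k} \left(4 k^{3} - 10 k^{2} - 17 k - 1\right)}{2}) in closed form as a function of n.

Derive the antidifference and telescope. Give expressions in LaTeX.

Step 1: r(k) = (4*k**3 + 2*k**2 - 25*k - 24)/(2*(4*k**3 - 10*k**2 - 17*k - 1)).
Factor: A=1/2; B=1; C=k**3 - 5*k**2/2 - 17*k/4 - 1/4.
Need (1/2)·f(k+1) − (1)·f(k) = k**3 - 5*k**2/2 - 17*k/4 - 1/4.
d = 3 from the (0,0,3) case.
Coefficient equations give f(k) = -(4*k**3 + 2*k**2 - k + 4)/2.
R(k) = B(k−1)·f(k)/C(k) = -2*(4*k**3 + 2*k**2 - k + 4)/(4*k**3 - 10*k**2 - 17*k - 1); s_k = R·t_k = (-4*k**3 - 2*k**2 + k - 4)/2**k.
Check: Δs_k = (4*k**3 - 10*k**2 - 17*k - 1)/(2*2**k). ✓
Telescope: S(n) = s_(n+1) − s_(0) = 2**(-n - 1)*(-4*n**3 - 14*n**2 - 15*n - 9) − (-4) = 2**(-n - 1)*(2**(n + 3) - 4*n**3 - 14*n**2 - 15*n - 9).

S(n) = 2^{- n - 1} \left(2^{n + 3} - 4 n^{3} - 14 n^{2} - 15 n - 9\right)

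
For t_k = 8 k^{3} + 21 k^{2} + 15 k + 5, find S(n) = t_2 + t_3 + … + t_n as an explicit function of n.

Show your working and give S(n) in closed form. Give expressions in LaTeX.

S(n) = 2 n^{4} + 11 n^{3} + 20 n^{2} + 16 n - 49

Compute t_(k+1)/t_k: get (8*k**3 + 45*k**2 + 81*k + 49)/(8*k**3 + 21*k**2 + 15*k + 5).
Gosper form: A/B · C(k+1)/C(k) with A=1, B=1, C=k**3 + 21*k**2/8 + 15*k/8 + 5/8.
Solve (1)·f(k+1) − (1)·f(k) = k**3 + 21*k**2/8 + 15*k/8 + 5/8.
Bound: deg f ≤ 4.
Solving with deg f ≤ 4: f(k) = k*(2*k**3 + 3*k**2 - k + 1)/8.
Get s_k = R·t_k = k*(2*k**3 + 3*k**2 - k + 1) with R(k) = B(k−1)f(k)/C(k) = k*(2*k**3 + 3*k**2 - k + 1)/(8*k**3 + 21*k**2 + 15*k + 5).
Verify: 8*k**3 + 21*k**2 + 15*k + 5 matches t_k.
Telescope: S(n) = s_(n+1) − s_(2) = 2*n**4 + 11*n**3 + 20*n**2 + 16*n + 5 − (54) = 2*n**4 + 11*n**3 + 20*n**2 + 16*n - 49.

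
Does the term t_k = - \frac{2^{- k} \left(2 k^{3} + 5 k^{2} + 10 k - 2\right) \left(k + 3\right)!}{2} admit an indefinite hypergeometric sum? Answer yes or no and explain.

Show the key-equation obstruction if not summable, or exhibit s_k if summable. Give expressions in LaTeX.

Yes. s_k = - 2^{- k} \left(k - 1\right) \left(2 k - 1\right) \left(k + 3\right)!.

The ratio is (2*k**4 + 19*k**3 + 70*k**2 + 119*k + 60)/(2*(2*k**3 + 5*k**2 + 10*k - 2)).
Factor: A=k/2 + 2; B=1; C=k**3 + 5*k**2/2 + 5*k - 1.
Solve (k/2 + 2)·f(k+1) − (1)·f(k) = k**3 + 5*k**2/2 + 5*k - 1.
Degrees (1,0,3) ⇒ d ≤ 2.
Match coefficients ⇒ f(k) = (k - 1)*(2*k - 1).
Certificate R = B(k−1)f/C = 2*(k - 1)*(2*k - 1)/(2*k**3 + 5*k**2 + 10*k - 2) gives s_k = -(k - 1)*(2*k - 1)*factorial(k + 3)/2**k.
Check: Δs_k = -(2*k**3 + 5*k**2 + 10*k - 2)*factorial(k + 3)/(2*2**k). ✓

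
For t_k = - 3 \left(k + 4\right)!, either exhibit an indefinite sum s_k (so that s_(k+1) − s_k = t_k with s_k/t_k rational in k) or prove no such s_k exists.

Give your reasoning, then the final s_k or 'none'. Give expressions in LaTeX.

Compute t_(k+1)/t_k: get k + 5.
Take A(k)=k + 5, B(k)=1, C(k)=1.
Key eq: (k + 5)·f(k+1) = (1)·f(k) + (1).
d = -1 from the (1,0,0) case.
Bound -1 < 0, so the key equation has no polynomial solution.

no hypergeometric antidifference exists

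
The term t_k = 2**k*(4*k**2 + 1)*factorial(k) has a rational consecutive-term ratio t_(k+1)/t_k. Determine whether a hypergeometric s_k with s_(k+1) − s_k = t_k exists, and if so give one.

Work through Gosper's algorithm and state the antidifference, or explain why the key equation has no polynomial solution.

t_(k+1)/t_k = 2*(k + 1)*(4*(k + 1)**2 + 1)/(4*k**2 + 1).
So A=2*k + 2 and B=1, with C=k**2 + 1/4.
Solve (2*k + 2)·f(k+1) − (1)·f(k) = k**2 + 1/4.
From deg A=1, deg B=0, deg C=2: d=1.
Match coefficients ⇒ f(k) = (2*k - 3)/4.
R(k) = B(k−1)·f(k)/C(k) = (2*k - 3)/(4*k**2 + 1); s_k = R·t_k = 2**k*(2*k - 3)*factorial(k).
Δs = 2**k*(4*k**2 + 1)*factorial(k), as required.

s_k = 2**k*(2*k - 3)*factorial(k)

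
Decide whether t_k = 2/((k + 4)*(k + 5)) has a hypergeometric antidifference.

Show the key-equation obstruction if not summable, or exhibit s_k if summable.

t_(k+1)/t_k = (k + 4)/(k + 6).
Normal form (A,B,C) = (k + 4, k + 6, 1).
Need (k + 4)·f(k+1) − (k + 5)·f(k) = 1.
From deg A=1, deg B=1, deg C=0: d=1.
Solve for f: f(k) = k/4 (degree 1 ≤ 1).
Get s_k = R·t_k = k/(2*(k + 4)) with R(k) = B(k−1)f(k)/C(k) = k*(k + 5)/4.
Δs = 2/(k**2 + 9*k + 20), as required.

Yes. s_k = k/(2*(k + 4)).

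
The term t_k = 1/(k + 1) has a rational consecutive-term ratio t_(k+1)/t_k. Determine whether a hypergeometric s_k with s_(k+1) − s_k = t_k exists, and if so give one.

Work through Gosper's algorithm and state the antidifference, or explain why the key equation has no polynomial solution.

no hypergeometric antidifference exists

t_(k+1)/t_k = (k + 1)/(k + 2).
A = k + 1, B = k + 2, C = 1.
Key eq: (k + 1)·f(k+1) = (k + 1)·f(k) + (1).
From deg A=1, deg B=1, deg C=0: d=0.
Write f(k) = c0. Then LHS − RHS = -1, requiring -1 = 0: contradictory. No certificate.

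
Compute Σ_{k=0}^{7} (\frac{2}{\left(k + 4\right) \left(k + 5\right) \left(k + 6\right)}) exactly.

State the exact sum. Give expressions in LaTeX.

Σ = 17/390

t_(k+1)/t_k = (k + 4)/(k + 7).
A = k + 4, B = k + 7, C = 1.
f must satisfy (k + 4)·f(k+1) − (k + 6)·f(k) = 1.
Bound: deg f ≤ 2.
Coefficient equations give f(k) = k*(k + 9)/40.
Certificate R = B(k−1)f/C = k*(k + 6)*(k + 9)/40 gives s_k = k*(k + 9)/(20*(k + 4)*(k + 5)).
Verify: 2/(k**3 + 15*k**2 + 74*k + 120) matches t_k.
Σ_(k=0)^(7) t_k = s_(8) − s_(0) = 17/390 − (0) = 17/390.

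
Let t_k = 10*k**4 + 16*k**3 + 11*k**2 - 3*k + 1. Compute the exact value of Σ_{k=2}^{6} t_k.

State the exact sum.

Compute t_(k+1)/t_k: get (10*k**4 + 56*k**3 + 119*k**2 + 107*k + 35)/(10*k**4 + 16*k**3 + 11*k**2 - 3*k + 1).
So A=1 and B=1, with C=k**4 + 8*k**3/5 + 11*k**2/10 - 3*k/10 + 1/10.
Set up (1)·f(k+1) − (1)·f(k) − (k**4 + 8*k**3/5 + 11*k**2/10 - 3*k/10 + 1/10) = 0.
d = 5 from the (0,0,4) case.
Match coefficients ⇒ f(k) = k*(2*k**4 - k**3 - k**2 - 3*k + 4)/10.
Certificate R = B(k−1)f/C = k*(2*k**4 - k**3 - k**2 - 3*k + 4)/(10*k**4 + 16*k**3 + 11*k**2 - 3*k + 1) gives s_k = k*(2*k**4 - k**3 - k**2 - 3*k + 4).
Δs = 10*k**4 + 16*k**3 + 11*k**2 - 3*k + 1, as required.
Sum = s_(7) − s_(2); s_(7) = 30751, s_(2) = 36 ⇒ 30715.

Σ = 30715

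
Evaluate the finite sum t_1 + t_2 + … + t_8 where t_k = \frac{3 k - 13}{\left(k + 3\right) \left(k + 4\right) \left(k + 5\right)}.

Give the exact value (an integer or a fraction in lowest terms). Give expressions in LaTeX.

The ratio is (k + 3)*(3*k - 10)/((k + 6)*(3*k - 13)).
Take A(k)=k + 3, B(k)=k + 6, C(k)=k - 13/3.
Solve (k + 3)·f(k+1) − (k + 5)·f(k) = k - 13/3.
Degrees (1,1,1) ⇒ d ≤ 2.
Match coefficients ⇒ f(k) = -k*(k + 25)/18.
Then R = B(k−1)f/C = -k*(k + 5)*(k + 25)/(6*(3*k - 13)), so s_k = R(k)·t_k = k*(-k - 25)/(6*(k + 3)*(k + 4)).
Δs = (3*k - 13)/(k**3 + 12*k**2 + 47*k + 60), as required.
Evaluate s at k=9 and k=1: -17/52 and -13/60; difference -43/390.

Σ = -43/390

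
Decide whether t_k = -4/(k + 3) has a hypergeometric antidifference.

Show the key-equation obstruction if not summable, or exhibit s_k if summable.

No — the linear system for f has no solution.

Compute t_(k+1)/t_k: get (k + 3)/(k + 4).
Take A(k)=k + 3, B(k)=k + 4, C(k)=1.
Set up (k + 3)·f(k+1) − (k + 3)·f(k) − (1) = 0.
deg f ≤ 0 (via 1,1,0).
Put f(k) = c0: A·f(k+1) − B(k−1)·f(k) − C = -1; need -1 = 0 — inconsistent ⇒ no f, not summable.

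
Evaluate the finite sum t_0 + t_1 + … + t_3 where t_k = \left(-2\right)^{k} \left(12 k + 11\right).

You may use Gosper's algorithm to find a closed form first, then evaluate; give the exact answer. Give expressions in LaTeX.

Σ = -271

The ratio is 2*(-12*k - 23)/(12*k + 11).
So A=-2 and B=1, with C=k + 11/12.
Solve (-2)·f(k+1) − (1)·f(k) = k + 11/12.
deg f ≤ 1 (via 0,0,1).
Coefficient equations give f(k) = -(4*k + 1)/12.
Certificate R = B(k−1)f/C = -(4*k + 1)/(12*k + 11) gives s_k = (-2)**k*(-4*k - 1).
s_(k+1) − s_k = (-2)**k*(12*k + 11) = t_k.
Σ_(k=0)^(3) t_k = s_(4) − s_(0) = -272 − (-1) = -271.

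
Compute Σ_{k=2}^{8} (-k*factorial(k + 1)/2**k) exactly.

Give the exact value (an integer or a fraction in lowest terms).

Σ = -14172

t_(k+1)/t_k = (k + 1)*(k + 2)/(2*k).
Take A(k)=k/2 + 1, B(k)=1, C(k)=k.
f must satisfy (k/2 + 1)·f(k+1) − (1)·f(k) = k.
From deg A=1, deg B=0, deg C=1: d=0.
Match coefficients ⇒ f(k) = 2.
So s_k = (B(k−1)f/C)·t_k = (2/k)·t_k = -2**(1 - k)*factorial(k + 1).
Δs = -k*factorial(k + 1)/2**k, as required.
Evaluate s at k=9 and k=2: -14175 and -3; difference -14172.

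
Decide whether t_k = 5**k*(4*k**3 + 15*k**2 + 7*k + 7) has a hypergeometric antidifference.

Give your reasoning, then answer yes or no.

Yes. s_k = 5**k*(k**3 - 2*k + 3).

r(k) = 5*(4*k**3 + 27*k**2 + 49*k + 33)/(4*k**3 + 15*k**2 + 7*k + 7) after simplifying.
Factor: A=5; B=1; C=k**3 + 15*k**2/4 + 7*k/4 + 7/4.
f must satisfy (5)·f(k+1) − (1)·f(k) = k**3 + 15*k**2/4 + 7*k/4 + 7/4.
From deg A=0, deg B=0, deg C=3: d=3.
Solving with deg f ≤ 3: f(k) = (k**3 - 2*k + 3)/4.
Get s_k = R·t_k = 5**k*(k**3 - 2*k + 3) with R(k) = B(k−1)f(k)/C(k) = (k**3 - 2*k + 3)/(4*k**3 + 15*k**2 + 7*k + 7).
Δs = 5**k*(-k**3 - 8*k + 5*(k + 1)**3 + 2), as required.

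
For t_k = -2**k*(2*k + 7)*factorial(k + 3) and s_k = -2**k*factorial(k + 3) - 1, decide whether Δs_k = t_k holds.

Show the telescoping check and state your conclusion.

s_(k+1) = -2**(k + 1)*factorial(k + 4) - 1
s_(k+1) − s_k = -2**k*(2*k + 7)*factorial(k + 3)
(s_(k+1) − s_k) − t_k = 0

valid (s_(k+1) − s_k reduces to t_k)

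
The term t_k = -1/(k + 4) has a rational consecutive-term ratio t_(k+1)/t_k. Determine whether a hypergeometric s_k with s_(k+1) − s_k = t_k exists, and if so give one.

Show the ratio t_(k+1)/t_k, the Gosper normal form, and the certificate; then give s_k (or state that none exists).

not Gosper-summable; s_k does not exist

t_(k+1)/t_k = (k + 4)/(k + 5).
So A=k + 4 and B=k + 5, with C=1.
Set up (k + 4)·f(k+1) − (k + 4)·f(k) − (1) = 0.
Bound: deg f ≤ 0.
Write f(k) = c0. Then LHS − RHS = -1, requiring -1 = 0: contradictory. No certificate.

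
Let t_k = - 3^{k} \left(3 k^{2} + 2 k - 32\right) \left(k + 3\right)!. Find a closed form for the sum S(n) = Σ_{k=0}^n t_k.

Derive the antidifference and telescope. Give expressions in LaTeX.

S(n) = - 3 \cdot 3^{n} n \left(n + 4\right)! + 9 \cdot 3^{n} \left(n + 4\right)! - 24

t_(k+1)/t_k = 3*(3*k**3 + 20*k**2 + 5*k - 108)/(3*k**2 + 2*k - 32).
A = 3*k + 12, B = 1, C = k**2 + 2*k/3 - 32/3.
f must satisfy (3*k + 12)·f(k+1) − (1)·f(k) = k**2 + 2*k/3 - 32/3.
d = 1 from the (1,0,2) case.
Coefficient equations give f(k) = (k - 4)/3.
R(k) = B(k−1)·f(k)/C(k) = (k - 4)/(3*k**2 + 2*k - 32); s_k = R·t_k = -3**k*(k - 4)*factorial(k + 3).
Check: Δs_k = -3**k*(3*k**2 + 2*k - 32)*factorial(k + 3). ✓
Telescope: S(n) = s_(n+1) − s_(0) = -3**(n + 1)*(n - 3)*factorial(n + 4) − (24) = -3*3**n*n*factorial(n + 4) + 9*3**n*factorial(n + 4) - 24.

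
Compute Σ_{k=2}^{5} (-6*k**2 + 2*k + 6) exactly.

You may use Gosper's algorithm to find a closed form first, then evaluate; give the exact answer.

Σ = -272

Ratio r(k) = (k - 3*(k + 1)**2 + 4)/(-3*k**2 + k + 3).
A = 1, B = 1, C = k**2 - k/3 - 1.
Key eq: (1)·f(k+1) = (1)·f(k) + (k**2 - k/3 - 1).
From deg A=0, deg B=0, deg C=2: d=3.
Match coefficients ⇒ f(k) = k*(k**2 - 2*k - 2)/3.
Get s_k = R·t_k = 2*k*(-k**2 + 2*k + 2) with R(k) = B(k−1)f(k)/C(k) = k*(k**2 - 2*k - 2)/(3*k**2 - k - 3).
Check: Δs_k = -6*k**2 + 2*k + 6. ✓
Evaluate s at k=6 and k=2: -264 and 8; difference -272.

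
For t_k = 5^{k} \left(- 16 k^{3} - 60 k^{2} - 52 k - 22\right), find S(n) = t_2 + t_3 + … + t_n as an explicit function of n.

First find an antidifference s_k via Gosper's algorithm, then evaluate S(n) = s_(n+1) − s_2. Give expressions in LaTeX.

t_(k+1)/t_k = 5*(8*k**3 + 54*k**2 + 110*k + 75)/(8*k**3 + 30*k**2 + 26*k + 11).
Factor: A=5; B=1; C=k**3 + 15*k**2/4 + 13*k/4 + 11/8.
Solve (5)·f(k+1) − (1)·f(k) = k**3 + 15*k**2/4 + 13*k/4 + 11/8.
From deg A=0, deg B=0, deg C=3: d=3.
Solving with deg f ≤ 3: f(k) = (4*k**3 - 2*k + 3)/16.
So s_k = (B(k−1)f/C)·t_k = ((4*k**3 - 2*k + 3)/(2*(4*k + 11)*(2*k**2 + 2*k + 1)))·t_k = 5**k*(-4*k**3 + 2*k - 3).
Verify: 5**k*(4*k**3 + 8*k - 20*(k + 1)**3 - 2) matches t_k.
Telescope: S(n) = s_(n+1) − s_(2) = 5**(n + 1)*(-4*n**3 - 12*n**2 - 10*n - 5) − (-775) = -20*5**n*n**3 - 60*5**n*n**2 - 50*5**n*n - 25*5**n + 775.

S(n) = - 20 \cdot 5^{n} n^{3} - 60 \cdot 5^{n} n^{2} - 50 \cdot 5^{n} n - 25 \cdot 5^{n} + 775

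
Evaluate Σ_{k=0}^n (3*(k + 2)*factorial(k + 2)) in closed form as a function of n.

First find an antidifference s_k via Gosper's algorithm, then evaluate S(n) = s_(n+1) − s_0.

S(n) = 3*factorial(n + 3) - 6

The ratio is (k + 3)**2/(k + 2).
Take A(k)=k + 3, B(k)=1, C(k)=k + 2.
Need (k + 3)·f(k+1) − (1)·f(k) = k + 2.
Bound: deg f ≤ 0.
Match coefficients ⇒ f(k) = 1.
Certificate R = B(k−1)f/C = 1/(k + 2) gives s_k = 3*factorial(k + 2).
Verify: 3*(k + 2)*factorial(k + 2) matches t_k.
s_(n+1) = 3*factorial(n + 3) and s_(0) = 6, so S(n) = 3*factorial(n + 3) - 6.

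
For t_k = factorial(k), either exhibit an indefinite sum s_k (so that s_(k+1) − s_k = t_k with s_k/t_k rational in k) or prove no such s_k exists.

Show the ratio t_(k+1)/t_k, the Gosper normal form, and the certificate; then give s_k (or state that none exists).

The ratio is k + 1.
Gosper form: A/B · C(k+1)/C(k) with A=k + 1, B=1, C=1.
Key eq: (k + 1)·f(k+1) = (1)·f(k) + (1).
From deg A=1, deg B=0, deg C=0: d=-1.
deg f ≤ -1 is impossible — no certificate.

none (Gosper's algorithm certifies no s_k)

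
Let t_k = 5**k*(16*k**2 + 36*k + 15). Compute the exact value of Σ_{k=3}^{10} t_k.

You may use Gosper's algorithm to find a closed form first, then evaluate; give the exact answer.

Σ = 23095699000

t_(k+1)/t_k = 5*(16*k**2 + 68*k + 67)/(16*k**2 + 36*k + 15).
Gosper form: A/B · C(k+1)/C(k) with A=5, B=1, C=k**2 + 9*k/4 + 15/16.
Solve (5)·f(k+1) − (1)·f(k) = k**2 + 9*k/4 + 15/16.
deg f ≤ 2 (via 0,0,2).
Match coefficients ⇒ f(k) = k*(4*k - 1)/16.
Then R = B(k−1)f/C = k*(4*k - 1)/(16*k**2 + 36*k + 15), so s_k = R(k)·t_k = 5**k*k*(4*k - 1).
Verify: 5**k*(16*k**2 + 36*k + 15) matches t_k.
Sum = s_(11) − s_(3); s_(11) = 23095703125, s_(3) = 4125 ⇒ 23095699000.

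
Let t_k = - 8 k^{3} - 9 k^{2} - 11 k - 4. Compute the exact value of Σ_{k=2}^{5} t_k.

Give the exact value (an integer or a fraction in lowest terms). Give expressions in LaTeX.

The ratio is (8*k**3 + 33*k**2 + 53*k + 32)/(8*k**3 + 9*k**2 + 11*k + 4).
Factor: A=1; B=1; C=k**3 + 9*k**2/8 + 11*k/8 + 1/2.
f must satisfy (1)·f(k+1) − (1)·f(k) = k**3 + 9*k**2/8 + 11*k/8 + 1/2.
d = 4 from the (0,0,3) case.
A polynomial solution: f(k) = k**2*(2*k**2 - k + 3)/8.
So s_k = (B(k−1)f/C)·t_k = (k**2*(2*k**2 - k + 3)/(8*k**3 + 9*k**2 + 11*k + 4))·t_k = k**2*(-2*k**2 + k - 3).
s_(k+1) − s_k = -8*k**3 - 9*k**2 - 11*k - 4 = t_k.
Telescoping: Σ = s_(6) − s_(2) = -2484 − (-36) = -2448.

Σ = -2448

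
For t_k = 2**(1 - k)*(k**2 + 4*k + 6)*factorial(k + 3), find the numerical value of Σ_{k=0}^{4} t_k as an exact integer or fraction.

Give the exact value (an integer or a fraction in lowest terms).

Step 1: r(k) = (k + 4)*(4*k + (k + 1)**2 + 10)/(2*(k**2 + 4*k + 6)).
So A=k/2 + 2 and B=1, with C=k**2 + 4*k + 6.
Key eq: (k/2 + 2)·f(k+1) = (1)·f(k) + (k**2 + 4*k + 6).
deg f ≤ 1 (via 1,0,2).
Solving with deg f ≤ 1: f(k) = 2*(k + 1).
Then R = B(k−1)f/C = 2*(k + 1)/(k**2 + 4*k + 6), so s_k = R(k)·t_k = 2**(2 - k)*(k + 1)*factorial(k + 3).
Check: Δs_k = 2**(1 - k)*(k**2 + 4*k + 6)*factorial(k + 3). ✓
Evaluate s at k=5 and k=0: 30240 and 24; difference 30216.

Σ = 30216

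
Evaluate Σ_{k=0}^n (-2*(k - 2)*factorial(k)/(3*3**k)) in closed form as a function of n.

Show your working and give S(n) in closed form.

Ratio r(k) = (k**2 - 1)/(3*(k - 2)).
A = k/3 + 1/3, B = 1, C = k - 2.
Need (k/3 + 1/3)·f(k+1) − (1)·f(k) = k - 2.
deg f ≤ 0 (via 1,0,1).
Match coefficients ⇒ f(k) = 3.
Then R = B(k−1)f/C = 3/(k - 2), so s_k = R(k)·t_k = -2*factorial(k)/3**k.
Verify: -2*(k - 2)*factorial(k)/(3*3**k) matches t_k.
Σ_(k=0)^n t_k = s_(n+1) − s_(0) = (-2*3**(-n - 1)*factorial(n + 1)) − (-2), i.e. 2 - 2*factorial(n + 1)/(3*3**n).

S(n) = 2 - 2*factorial(n + 1)/(3*3**n)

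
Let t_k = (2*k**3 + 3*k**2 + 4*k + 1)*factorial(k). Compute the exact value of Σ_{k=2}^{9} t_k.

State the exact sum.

t_(k+1)/t_k = (2*k**4 + 11*k**3 + 25*k**2 + 26*k + 10)/(2*k**3 + 3*k**2 + 4*k + 1).
Take A(k)=k + 1, B(k)=1, C(k)=k**3 + 3*k**2/2 + 2*k + 1/2.
Need (k + 1)·f(k+1) − (1)·f(k) = k**3 + 3*k**2/2 + 2*k + 1/2.
From deg A=1, deg B=0, deg C=3: d=2.
Solving with deg f ≤ 2: f(k) = (k - 1)*(2*k + 1)/2.
Then R = B(k−1)f/C = (k - 1)*(2*k + 1)/(2*k**3 + 3*k**2 + 4*k + 1), so s_k = R(k)·t_k = (k - 1)*(2*k + 1)*factorial(k).
Check: Δs_k = (2*k**3 + 3*k**2 + 4*k + 1)*factorial(k). ✓
Sum = s_(10) − s_(2); s_(10) = 685843200, s_(2) = 10 ⇒ 685843190.

Σ = 685843190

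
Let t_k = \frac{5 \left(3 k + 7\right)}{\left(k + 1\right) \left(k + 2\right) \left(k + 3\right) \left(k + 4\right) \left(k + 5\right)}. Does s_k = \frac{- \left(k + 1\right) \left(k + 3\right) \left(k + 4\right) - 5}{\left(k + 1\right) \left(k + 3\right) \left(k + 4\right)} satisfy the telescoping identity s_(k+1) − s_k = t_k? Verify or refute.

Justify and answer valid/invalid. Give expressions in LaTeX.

s_(k+1) = (-(k + 2)*(k + 4)*(k + 5) - 5)/((k + 2)*(k + 4)*(k + 5))
s_(k+1) − s_k = 5*(3*k + 7)/(k**5 + 15*k**4 + 85*k**3 + 225*k**2 + 274*k + 120)
(s_(k+1) − s_k) − t_k = 0

Valid: the claim telescopes to t_k.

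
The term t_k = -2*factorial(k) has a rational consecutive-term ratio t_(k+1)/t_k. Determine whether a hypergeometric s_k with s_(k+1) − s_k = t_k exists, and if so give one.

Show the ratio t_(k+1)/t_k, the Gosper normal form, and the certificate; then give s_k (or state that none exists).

r(k) = k + 1 after simplifying.
Normal form (A,B,C) = (k + 1, 1, 1).
Solve (k + 1)·f(k+1) − (1)·f(k) = 1.
deg f ≤ -1 (via 1,0,0).
Bound -1 < 0, so the key equation has no polynomial solution.

not Gosper-summable; s_k does not exist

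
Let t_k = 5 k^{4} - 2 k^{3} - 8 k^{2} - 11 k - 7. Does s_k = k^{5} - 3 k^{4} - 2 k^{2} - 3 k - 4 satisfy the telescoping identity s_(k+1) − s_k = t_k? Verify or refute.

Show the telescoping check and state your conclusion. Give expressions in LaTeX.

Valid — Δs_k = t_k.

s_(k+1) = -3*k + (k + 1)**5 - 3*(k + 1)**4 - 2*(k + 1)**2 - 7
s_(k+1) − s_k = 5*k**4 - 2*k**3 - 8*k**2 - 11*k - 7
(s_(k+1) − s_k) − t_k = 0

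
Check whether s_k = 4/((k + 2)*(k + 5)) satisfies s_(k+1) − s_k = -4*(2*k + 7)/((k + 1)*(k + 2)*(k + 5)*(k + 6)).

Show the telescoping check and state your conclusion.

Invalid: residual 4*(3*k + 13)/(k**5 + 17*k**4 + 107*k**3 + 307*k**2 + 396*k + 180) ≠ 0.

s_(k+1) = 4/((k + 3)*(k + 6))
s_(k+1) − s_k = 8*(-k - 4)/(k**4 + 16*k**3 + 91*k**2 + 216*k + 180)
(s_(k+1) − s_k) − t_k = 4*(3*k + 13)/(k**5 + 17*k**4 + 107*k**3 + 307*k**2 + 396*k + 180)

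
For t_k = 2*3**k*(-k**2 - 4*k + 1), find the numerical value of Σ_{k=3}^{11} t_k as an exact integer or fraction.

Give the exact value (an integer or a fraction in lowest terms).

Ratio r(k) = 3*(k**2 + 6*k + 4)/(k**2 + 4*k - 1).
Normal form (A,B,C) = (3, 1, k**2 + 4*k - 1).
Need (3)·f(k+1) − (1)·f(k) = k**2 + 4*k - 1.
deg f ≤ 2 (via 0,0,2).
Match coefficients ⇒ f(k) = (k**2 + k - 4)/2.
Then R = B(k−1)f/C = (k**2 + k - 4)/(2*(k**2 + 4*k - 1)), so s_k = R(k)·t_k = 3**k*(-k**2 - k + 4).
Check: Δs_k = 2*3**k*(-k**2 - 4*k + 1). ✓
Telescoping: Σ = s_(12) − s_(3) = -80779032 − (-216) = -80778816.

Σ = -80778816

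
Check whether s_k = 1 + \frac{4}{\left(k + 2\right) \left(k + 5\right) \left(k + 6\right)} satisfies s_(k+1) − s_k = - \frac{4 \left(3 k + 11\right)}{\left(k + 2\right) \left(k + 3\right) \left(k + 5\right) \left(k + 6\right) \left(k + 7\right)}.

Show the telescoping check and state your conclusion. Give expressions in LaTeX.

s_(k+1) = 1 + 4/((k + 3)*(k + 6)*(k + 7))
s_(k+1) − s_k = 4*(-3*k - 11)/(k**5 + 23*k**4 + 203*k**3 + 853*k**2 + 1692*k + 1260)
(s_(k+1) − s_k) − t_k = 0

Valid: the claim telescopes to t_k.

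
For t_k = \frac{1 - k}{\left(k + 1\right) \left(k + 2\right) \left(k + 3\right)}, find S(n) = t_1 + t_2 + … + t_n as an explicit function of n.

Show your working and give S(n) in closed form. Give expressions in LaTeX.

S(n) = \frac{n \left(1 - n\right)}{6 \left(n^{2} + 5 n + 6\right)}

t_(k+1)/t_k = k*(k + 1)/((k - 1)*(k + 4)).
So A=k + 1 and B=k + 4, with C=k - 1.
f must satisfy (k + 1)·f(k+1) − (k + 3)·f(k) = k - 1.
d = 2 from the (1,1,1) case.
Match coefficients ⇒ f(k) = -k.
Then R = B(k−1)f/C = -k*(k + 3)/(k - 1), so s_k = R(k)·t_k = k/((k + 1)*(k + 2)).
Δs = (1 - k)/(k**3 + 6*k**2 + 11*k + 6), as required.
Σ_(k=1)^n t_k = s_(n+1) − s_(1) = ((n + 1)/(n**2 + 5*n + 6)) − (1/6), i.e. n*(1 - n)/(6*(n**2 + 5*n + 6)).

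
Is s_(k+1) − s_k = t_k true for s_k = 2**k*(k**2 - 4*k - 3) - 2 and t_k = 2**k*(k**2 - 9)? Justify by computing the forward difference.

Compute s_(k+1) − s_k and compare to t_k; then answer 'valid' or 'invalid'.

valid; difference matches t_k

s_(k+1) = 2*2**k*(-4*k + (k + 1)**2 - 7) - 2
s_(k+1) − s_k = 2**k*(k**2 - 9)
(s_(k+1) − s_k) − t_k = 0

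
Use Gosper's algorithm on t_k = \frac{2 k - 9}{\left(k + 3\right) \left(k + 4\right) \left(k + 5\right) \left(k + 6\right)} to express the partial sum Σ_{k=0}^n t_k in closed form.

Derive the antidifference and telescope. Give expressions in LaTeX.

S(n) = \frac{- n^{3} - 15 n^{2} - 104 n - 90}{30 \left(n^{3} + 15 n^{2} + 74 n + 120\right)}

The ratio is (k + 3)*(2*k - 7)/((k + 7)*(2*k - 9)).
A = k + 3, B = k + 7, C = k - 9/2.
Set up (k + 3)·f(k+1) − (k + 6)·f(k) − (k - 9/2) = 0.
d = 3 from the (1,1,1) case.
Match coefficients ⇒ f(k) = -k*(k**2 + 12*k + 77)/60.
R(k) = B(k−1)·f(k)/C(k) = -k*(k + 6)*(k**2 + 12*k + 77)/(30*(2*k - 9)); s_k = R·t_k = k*(-k**2 - 12*k - 77)/(30*(k + 3)*(k + 4)*(k + 5)).
Check: Δs_k = (2*k - 9)/(k**4 + 18*k**3 + 119*k**2 + 342*k + 360). ✓
Evaluate: s_(n+1) = (-n**3 - 15*n**2 - 104*n - 90)/(30*(n**3 + 15*n**2 + 74*n + 120)); subtract s_(0) = 0 ⇒ S(n) = (-n**3 - 15*n**2 - 104*n - 90)/(30*(n**3 + 15*n**2 + 74*n + 120)).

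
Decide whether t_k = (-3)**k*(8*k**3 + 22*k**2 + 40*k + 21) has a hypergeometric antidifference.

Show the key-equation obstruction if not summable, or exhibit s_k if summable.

Yes. s_k = (-3)**k*k*(-2*k**2 - k - 4).

Compute t_(k+1)/t_k: get 3*(-8*k**3 - 46*k**2 - 108*k - 91)/(8*k**3 + 22*k**2 + 40*k + 21).
Normal form (A,B,C) = (-3, 1, k**3 + 11*k**2/4 + 5*k + 21/8).
Solve (-3)·f(k+1) − (1)·f(k) = k**3 + 11*k**2/4 + 5*k + 21/8.
d = 3 from the (0,0,3) case.
Match coefficients ⇒ f(k) = -k*(2*k**2 + k + 4)/8.
So s_k = (B(k−1)f/C)·t_k = (-k*(2*k**2 + k + 4)/((4*k + 3)*(2*k**2 + 4*k + 7)))·t_k = (-3)**k*k*(-2*k**2 - k - 4).
Verify: (-3)**k*(8*k**3 + 22*k**2 + 40*k + 21) matches t_k.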